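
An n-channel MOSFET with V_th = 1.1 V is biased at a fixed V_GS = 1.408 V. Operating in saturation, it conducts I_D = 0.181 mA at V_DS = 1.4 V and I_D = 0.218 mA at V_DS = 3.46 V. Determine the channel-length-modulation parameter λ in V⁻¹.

With V_GS fixed, I_D ∝ (1 + λ V_DS) in saturation, so I_D2/I_D1 = (1 + λ V_DS2)/(1 + λ V_DS1).
0.218/0.181 = 1.204 = (1 + 3.46 λ)/(1 + 1.4 λ).
Solving: λ (I_D1 V_DS2 − I_D2 V_DS1) = I_D2 − I_D1, so λ = (0.218 − 0.181) / (0.181 × 3.46 − 0.218 × 1.4) = 0.037 / 0.321 = 0.115 V⁻¹.

λ = 0.115 V⁻¹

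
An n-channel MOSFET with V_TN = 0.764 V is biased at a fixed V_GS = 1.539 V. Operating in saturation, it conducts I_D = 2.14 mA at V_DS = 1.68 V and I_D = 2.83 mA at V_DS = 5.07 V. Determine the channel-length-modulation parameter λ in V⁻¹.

λ = 0.113 V⁻¹

With V_GS fixed, I_D ∝ (1 + λ V_DS) in saturation, so I_D2/I_D1 = (1 + λ V_DS2)/(1 + λ V_DS1).
2.83/2.14 = 1.322 = (1 + 5.07 λ)/(1 + 1.68 λ).
Solving: λ (I_D1 V_DS2 − I_D2 V_DS1) = I_D2 − I_D1, so λ = (2.83 − 2.14) / (2.14 × 5.07 − 2.83 × 1.68) = 0.69 / 6.1 = 0.113 V⁻¹.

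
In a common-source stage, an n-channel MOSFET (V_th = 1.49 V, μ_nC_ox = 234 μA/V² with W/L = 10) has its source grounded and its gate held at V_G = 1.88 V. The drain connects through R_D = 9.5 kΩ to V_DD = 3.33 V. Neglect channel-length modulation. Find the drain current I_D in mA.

V_GS = V_G = 1.88 V, so V_ov = 1.88 − 1.49 = 0.39 V.
k_n = μ_nC_ox · (W/L) = 2.34 mA/V².
Assume saturation: I_D = ½ k_n V_ov² = 0.5 × 2.34 × 0.39² = 0.178 mA, giving V_DS = V_DD − I_D R_D = 3.33 − 0.178 × 9.5 = 1.64 V.
V_DS = 1.64 V ≥ V_ov = 0.39 V, confirming saturation.

I_D = 0.178 mA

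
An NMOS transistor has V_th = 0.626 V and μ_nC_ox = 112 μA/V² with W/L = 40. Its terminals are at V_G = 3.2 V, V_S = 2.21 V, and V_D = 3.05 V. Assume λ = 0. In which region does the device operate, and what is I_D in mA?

Saturation; I_D = 0.297 mA

V_GS = V_G − V_S = 3.2 − 2.21 = 0.99 V; V_DS = V_D − V_S = 3.05 − 2.21 = 0.84 V.
k_n = μ_nC_ox · (W/L) = 4.48 mA/V².
V_ov = V_GS − V_th = 0.99 − 0.626 = 0.364 V.
Since V_DS = 0.84 V ≥ V_ov = 0.364 V, the device is in saturation.
I_D = ½ k_n V_ov² = 0.5 × 4.48 × 0.364² = 0.297 mA.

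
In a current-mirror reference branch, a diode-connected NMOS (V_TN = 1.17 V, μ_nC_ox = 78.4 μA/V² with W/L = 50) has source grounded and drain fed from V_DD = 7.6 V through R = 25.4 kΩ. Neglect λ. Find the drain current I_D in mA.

I_D = 0.239 mA

With gate tied to drain, V_GS = V_DS ≥ V_GS − V_TN, so the device is in saturation.
k_n = μ_nC_ox · (W/L) = 3.92 mA/V².
KCL at the drain: ½ k_n (V_GS − V_TN)² = (V_DD − V_GS)/R.
Let x = V_GS − 1.17. Then 49.8 x² + x − 6.43 = 0, giving x = 0.349 V (positive root), so V_GS = 1.52 V.
I_D = (V_DD − V_GS)/R = (7.6 − 1.52) / 25.4 = 0.239 mA.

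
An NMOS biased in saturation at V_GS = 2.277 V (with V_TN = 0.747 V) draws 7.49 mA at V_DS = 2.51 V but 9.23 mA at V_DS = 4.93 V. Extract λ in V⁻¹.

λ = 0.126 V⁻¹

With V_GS fixed, I_D ∝ (1 + λ V_DS) in saturation, so I_D2/I_D1 = (1 + λ V_DS2)/(1 + λ V_DS1).
9.23/7.49 = 1.232 = (1 + 4.93 λ)/(1 + 2.51 λ).
Solving: λ (I_D1 V_DS2 − I_D2 V_DS1) = I_D2 − I_D1, so λ = (9.23 − 7.49) / (7.49 × 4.93 − 9.23 × 2.51) = 1.74 / 13.8 = 0.126 V⁻¹.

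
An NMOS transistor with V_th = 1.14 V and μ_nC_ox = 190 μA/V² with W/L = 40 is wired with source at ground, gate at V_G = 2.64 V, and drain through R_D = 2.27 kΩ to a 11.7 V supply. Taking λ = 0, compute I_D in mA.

V_GS = V_G = 2.64 V, so V_ov = 2.64 − 1.14 = 1.5 V.
k_n = μ_nC_ox · (W/L) = 7.6 mA/V².
Assume saturation: I_D = ½ k_n V_ov² = 0.5 × 7.6 × 1.5² = 8.55 mA, giving V_DS = V_DD − I_D R_D = 11.7 − 8.55 × 2.27 = -7.71 V.
But -7.71 V < V_ov = 1.5 V, so the device is actually in triode.
In triode I_D = k_n[V_ov V_DS − ½ V_DS²] and I_D = (V_DD − V_DS)/R_D. Equating: 8.63 V_DS² − 26.88 V_DS + 11.7 = 0, giving V_DS = 0.523 V (the root below V_ov).
I_D = (11.7 − 0.523) / 2.27 = 4.92 mA.

I_D = 4.92 mA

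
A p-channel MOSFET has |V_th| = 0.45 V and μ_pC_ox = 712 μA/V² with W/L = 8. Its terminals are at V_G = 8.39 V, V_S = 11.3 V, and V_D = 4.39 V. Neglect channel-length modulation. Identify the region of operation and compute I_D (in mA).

Saturation; I_D = 17.2 mA

V_SG = V_S − V_G = 11.3 − 8.39 = 2.91 V; V_SD = V_S − V_D = 11.3 − 4.39 = 6.91 V.
k_p = μ_pC_ox · (W/L) = 5.696 mA/V².
V_ov = V_SG − |V_th| = 2.91 − 0.45 = 2.46 V.
Since V_SD = 6.91 V ≥ V_ov = 2.46 V, the device is in saturation.
I_D = ½ k_p V_ov² = 0.5 × 5.696 × 2.46² = 17.2 mA.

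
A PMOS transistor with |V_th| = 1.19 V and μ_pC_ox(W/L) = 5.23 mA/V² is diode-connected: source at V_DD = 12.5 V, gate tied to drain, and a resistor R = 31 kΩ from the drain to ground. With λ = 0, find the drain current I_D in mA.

I_D = 0.353 mA

With gate tied to drain, V_SG = V_SD ≥ V_SG − |V_th|, so the device is in saturation.
KCL at the drain: ½ k_p (V_SG − |V_th|)² = (V_DD − V_SG)/R.
Let x = V_SG − 1.19. Then 81.1 x² + x − 11.31 = 0, giving x = 0.367 V (positive root), so V_SG = 1.56 V.
I_D = (V_DD − V_SG)/R = (12.5 − 1.56) / 31 = 0.353 mA.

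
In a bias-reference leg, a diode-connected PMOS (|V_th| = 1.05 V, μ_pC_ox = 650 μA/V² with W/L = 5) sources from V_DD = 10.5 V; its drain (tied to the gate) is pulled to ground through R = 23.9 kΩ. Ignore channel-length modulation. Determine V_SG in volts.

V_SG = 1.53 V

With gate tied to drain, V_SG = V_SD ≥ V_SG − |V_th|, so the device is in saturation.
k_p = μ_pC_ox · (W/L) = 3.25 mA/V².
KCL at the drain: ½ k_p (V_SG − |V_th|)² = (V_DD − V_SG)/R.
Let x = V_SG − 1.05. Then 38.8 x² + x − 9.45 = 0, giving x = 0.481 V (positive root), so V_SG = 1.53 V.
I_D = (V_DD − V_SG)/R = (10.5 − 1.53) / 23.9 = 0.375 mA.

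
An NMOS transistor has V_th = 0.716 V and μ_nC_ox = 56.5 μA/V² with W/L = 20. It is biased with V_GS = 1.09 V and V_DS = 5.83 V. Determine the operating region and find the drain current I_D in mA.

k_n = μ_nC_ox · (W/L) = 1.13 mA/V².
V_ov = V_GS − V_th = 1.09 − 0.716 = 0.374 V.
Since V_DS = 5.83 V ≥ V_ov = 0.374 V, the device is in saturation.
I_D = ½ k_n V_ov² = 0.5 × 1.13 × 0.374² = 0.079 mA.

Saturation; I_D = 0.0790 mA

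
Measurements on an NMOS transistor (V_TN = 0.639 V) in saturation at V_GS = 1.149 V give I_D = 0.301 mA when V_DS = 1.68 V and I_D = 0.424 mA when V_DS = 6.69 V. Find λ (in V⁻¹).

With V_GS fixed, I_D ∝ (1 + λ V_DS) in saturation, so I_D2/I_D1 = (1 + λ V_DS2)/(1 + λ V_DS1).
0.424/0.301 = 1.409 = (1 + 6.69 λ)/(1 + 1.68 λ).
Solving: λ (I_D1 V_DS2 − I_D2 V_DS1) = I_D2 − I_D1, so λ = (0.424 − 0.301) / (0.301 × 6.69 − 0.424 × 1.68) = 0.123 / 1.3 = 0.0945 V⁻¹.

λ = 0.0945 V⁻¹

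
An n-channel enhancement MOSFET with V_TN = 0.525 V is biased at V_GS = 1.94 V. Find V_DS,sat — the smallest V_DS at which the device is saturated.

V_DS,sat = 1.42 V

The boundary between triode and saturation is V_DS = V_GS − V_TN = V_ov.
V_ov = 1.94 − 0.525 = 1.42 V.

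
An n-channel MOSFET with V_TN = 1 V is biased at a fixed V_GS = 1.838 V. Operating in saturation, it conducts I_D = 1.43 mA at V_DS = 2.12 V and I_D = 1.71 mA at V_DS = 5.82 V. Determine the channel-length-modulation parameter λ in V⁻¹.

With V_GS fixed, I_D ∝ (1 + λ V_DS) in saturation, so I_D2/I_D1 = (1 + λ V_DS2)/(1 + λ V_DS1).
1.71/1.43 = 1.196 = (1 + 5.82 λ)/(1 + 2.12 λ).
Solving: λ (I_D1 V_DS2 − I_D2 V_DS1) = I_D2 − I_D1, so λ = (1.71 − 1.43) / (1.43 × 5.82 − 1.71 × 2.12) = 0.28 / 4.7 = 0.0596 V⁻¹.

λ = 0.0596 V⁻¹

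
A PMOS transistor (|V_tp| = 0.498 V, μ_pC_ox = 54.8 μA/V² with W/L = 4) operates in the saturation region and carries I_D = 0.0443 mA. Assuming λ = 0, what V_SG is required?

k_p = μ_pC_ox · (W/L) = 0.2192 mA/V².
In saturation I_D = ½ k_p (V_SG − |V_tp|)², so V_SG − |V_tp| = √(2 I_D / k_p) = √(2 × 0.0443 / 0.2192) = 0.636 V.
V_SG = 0.498 + 0.636 = 1.13 V.

V_SG = 1.13 V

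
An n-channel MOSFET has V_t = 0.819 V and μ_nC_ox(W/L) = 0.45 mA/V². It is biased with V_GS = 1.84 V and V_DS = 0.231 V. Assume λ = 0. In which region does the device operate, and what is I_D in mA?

V_ov = V_GS − V_t = 1.84 − 0.819 = 1.02 V.
Since V_DS = 0.231 V < V_ov = 1.02 V, the device is in the triode region.
I_D = k_n [V_ov · V_DS − ½ V_DS²] = 0.45 × [1.02 × 0.231 − 0.5 × 0.231²] = 0.0941 mA.

Triode; I_D = 0.0941 mA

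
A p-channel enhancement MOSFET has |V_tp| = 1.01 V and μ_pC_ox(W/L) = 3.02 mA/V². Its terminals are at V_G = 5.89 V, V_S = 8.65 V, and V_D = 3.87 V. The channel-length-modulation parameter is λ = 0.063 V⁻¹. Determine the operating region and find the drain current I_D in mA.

Saturation; I_D = 6.02 mA

V_SG = V_S − V_G = 8.65 − 5.89 = 2.76 V; V_SD = V_S − V_D = 8.65 − 3.87 = 4.78 V.
V_ov = V_SG − |V_tp| = 2.76 − 1.01 = 1.75 V.
Since V_SD = 4.78 V ≥ V_ov = 1.75 V, the device is in saturation.
I_D = ½ k_p V_ov² (1 + λ V_SD) = 0.5 × 3.02 × 1.75² × (1 + 0.063 × 4.78) = 6.02 mA.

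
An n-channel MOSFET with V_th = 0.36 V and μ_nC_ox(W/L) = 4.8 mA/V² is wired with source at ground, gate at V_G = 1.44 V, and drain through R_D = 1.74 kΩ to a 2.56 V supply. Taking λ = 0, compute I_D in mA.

V_GS = V_G = 1.44 V, so V_ov = 1.44 − 0.36 = 1.08 V.
Assume saturation: I_D = ½ k_n V_ov² = 0.5 × 4.8 × 1.08² = 2.8 mA, giving V_DS = V_DD − I_D R_D = 2.56 − 2.8 × 1.74 = -2.31 V.
But -2.31 V < V_ov = 1.08 V, so the device is actually in triode.
In triode I_D = k_n[V_ov V_DS − ½ V_DS²] and I_D = (V_DD − V_DS)/R_D. Equating: 4.18 V_DS² − 10.02 V_DS + 2.56 = 0, giving V_DS = 0.291 V (the root below V_ov).
I_D = (2.56 − 0.291) / 1.74 = 1.3 mA.

I_D = 1.30 mA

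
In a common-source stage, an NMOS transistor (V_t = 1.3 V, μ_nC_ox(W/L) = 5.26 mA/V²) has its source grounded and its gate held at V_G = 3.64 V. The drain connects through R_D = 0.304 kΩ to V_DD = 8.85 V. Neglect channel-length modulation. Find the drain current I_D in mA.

V_GS = V_G = 3.64 V, so V_ov = 3.64 − 1.3 = 2.34 V.
Assume saturation: I_D = ½ k_n V_ov² = 0.5 × 5.26 × 2.34² = 14.4 mA, giving V_DS = V_DD − I_D R_D = 8.85 − 14.4 × 0.304 = 4.47 V.
V_DS = 4.47 V ≥ V_ov = 2.34 V, confirming saturation.

I_D = 14.4 mA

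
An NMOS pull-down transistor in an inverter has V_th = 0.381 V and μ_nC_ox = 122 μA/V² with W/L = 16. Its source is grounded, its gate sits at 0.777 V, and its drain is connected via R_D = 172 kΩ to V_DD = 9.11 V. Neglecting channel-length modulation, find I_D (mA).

I_D = 0.0525 mA

V_GS = V_G = 0.777 V, so V_ov = 0.777 − 0.381 = 0.396 V.
k_n = μ_nC_ox · (W/L) = 1.952 mA/V².
Assume saturation: I_D = ½ k_n V_ov² = 0.5 × 1.952 × 0.396² = 0.153 mA, giving V_DS = V_DD − I_D R_D = 9.11 − 0.153 × 172 = -17.2 V.
But -17.2 V < V_ov = 0.396 V, so the device is actually in triode.
In triode I_D = k_n[V_ov V_DS − ½ V_DS²] and I_D = (V_DD − V_DS)/R_D. Equating: 168 V_DS² − 134 V_DS + 9.11 = 0, giving V_DS = 0.0751 V (the root below V_ov).
I_D = (9.11 − 0.0751) / 172 = 0.0525 mA.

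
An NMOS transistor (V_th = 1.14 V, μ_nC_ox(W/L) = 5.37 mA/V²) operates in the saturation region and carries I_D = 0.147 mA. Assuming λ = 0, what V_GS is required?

V_GS = 1.37 V

In saturation I_D = ½ k_n (V_GS − V_th)², so V_GS − V_th = √(2 I_D / k_n) = √(2 × 0.147 / 5.37) = 0.234 V.
V_GS = 1.14 + 0.234 = 1.37 V.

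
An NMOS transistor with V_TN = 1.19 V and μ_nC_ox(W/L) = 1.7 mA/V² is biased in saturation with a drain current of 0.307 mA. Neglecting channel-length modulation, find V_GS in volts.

V_GS = 1.79 V

In saturation I_D = ½ k_n (V_GS − V_TN)², so V_GS − V_TN = √(2 I_D / k_n) = √(2 × 0.307 / 1.7) = 0.601 V.
V_GS = 1.19 + 0.601 = 1.79 V.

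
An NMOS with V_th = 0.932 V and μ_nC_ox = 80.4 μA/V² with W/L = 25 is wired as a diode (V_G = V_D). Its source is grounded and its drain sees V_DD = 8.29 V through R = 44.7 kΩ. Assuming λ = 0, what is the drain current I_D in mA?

With gate tied to drain, V_GS = V_DS ≥ V_GS − V_th, so the device is in saturation.
k_n = μ_nC_ox · (W/L) = 2.01 mA/V².
KCL at the drain: ½ k_n (V_GS − V_th)² = (V_DD − V_GS)/R.
Let x = V_GS − 0.932. Then 44.9 x² + x − 7.358 = 0, giving x = 0.394 V (positive root), so V_GS = 1.33 V.
I_D = (V_DD − V_GS)/R = (8.29 − 1.33) / 44.7 = 0.156 mA.

I_D = 0.156 mA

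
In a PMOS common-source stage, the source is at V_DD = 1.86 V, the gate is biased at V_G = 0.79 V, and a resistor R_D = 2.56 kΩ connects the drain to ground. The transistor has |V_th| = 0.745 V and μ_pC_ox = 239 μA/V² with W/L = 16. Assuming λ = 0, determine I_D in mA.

V_SG = V_DD − V_G = 1.86 − 0.79 = 1.07 V, so V_ov = 1.07 − 0.745 = 0.325 V.
k_p = μ_pC_ox · (W/L) = 3.824 mA/V².
Assume saturation: I_D = ½ k_p V_ov² = 0.5 × 3.824 × 0.325² = 0.202 mA, giving V_SD = V_DD − I_D R_D = 1.86 − 0.202 × 2.56 = 1.34 V.
V_SD = 1.34 V ≥ V_ov = 0.325 V, confirming saturation.

I_D = 0.202 mA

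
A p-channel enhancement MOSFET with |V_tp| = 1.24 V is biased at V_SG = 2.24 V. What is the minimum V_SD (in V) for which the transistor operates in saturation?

V_SD,sat = 1.00 V

The boundary between triode and saturation is V_SD = V_SG − |V_tp| = V_ov.
V_ov = 2.24 − 1.24 = 1 V.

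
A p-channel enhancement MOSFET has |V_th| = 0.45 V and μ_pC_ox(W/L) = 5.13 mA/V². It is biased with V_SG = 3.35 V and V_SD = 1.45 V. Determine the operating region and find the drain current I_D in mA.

Triode; I_D = 16.2 mA

V_ov = V_SG − |V_th| = 3.35 − 0.45 = 2.9 V.
Since V_SD = 1.45 V < V_ov = 2.9 V, the device is in the triode region.
I_D = k_p [V_ov · V_SD − ½ V_SD²] = 5.13 × [2.9 × 1.45 − 0.5 × 1.45²] = 16.2 mA.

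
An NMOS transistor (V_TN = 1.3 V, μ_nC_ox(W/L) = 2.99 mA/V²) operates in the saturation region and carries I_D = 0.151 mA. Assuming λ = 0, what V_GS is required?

In saturation I_D = ½ k_n (V_GS − V_TN)², so V_GS − V_TN = √(2 I_D / k_n) = √(2 × 0.151 / 2.99) = 0.318 V.
V_GS = 1.3 + 0.318 = 1.62 V.

V_GS = 1.62 V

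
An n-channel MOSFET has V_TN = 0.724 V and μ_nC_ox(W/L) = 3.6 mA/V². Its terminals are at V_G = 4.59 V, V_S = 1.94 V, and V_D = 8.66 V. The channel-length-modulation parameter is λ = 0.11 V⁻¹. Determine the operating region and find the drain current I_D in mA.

V_GS = V_G − V_S = 4.59 − 1.94 = 2.65 V; V_DS = V_D − V_S = 8.66 − 1.94 = 6.72 V.
V_ov = V_GS − V_TN = 2.65 − 0.724 = 1.93 V.
Since V_DS = 6.72 V ≥ V_ov = 1.93 V, the device is in saturation.
I_D = ½ k_n V_ov² (1 + λ V_DS) = 0.5 × 3.6 × 1.93² × (1 + 0.11 × 6.72) = 11.6 mA.

Saturation; I_D = 11.6 mA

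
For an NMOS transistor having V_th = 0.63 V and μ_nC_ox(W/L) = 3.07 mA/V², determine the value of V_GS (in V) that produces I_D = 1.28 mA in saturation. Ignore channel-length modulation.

In saturation I_D = ½ k_n (V_GS − V_th)², so V_GS − V_th = √(2 I_D / k_n) = √(2 × 1.28 / 3.07) = 0.913 V.
V_GS = 0.63 + 0.913 = 1.54 V.

V_GS = 1.54 V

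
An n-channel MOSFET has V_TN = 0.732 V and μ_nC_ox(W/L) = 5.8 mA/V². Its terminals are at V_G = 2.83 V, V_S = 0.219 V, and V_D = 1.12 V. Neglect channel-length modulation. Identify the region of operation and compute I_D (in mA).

Triode; I_D = 7.47 mA

V_GS = V_G − V_S = 2.83 − 0.219 = 2.61 V; V_DS = V_D − V_S = 1.12 − 0.219 = 0.901 V.
V_ov = V_GS − V_TN = 2.61 − 0.732 = 1.88 V.
Since V_DS = 0.901 V < V_ov = 1.88 V, the device is in the triode region.
I_D = k_n [V_ov · V_DS − ½ V_DS²] = 5.8 × [1.88 × 0.901 − 0.5 × 0.901²] = 7.47 mA.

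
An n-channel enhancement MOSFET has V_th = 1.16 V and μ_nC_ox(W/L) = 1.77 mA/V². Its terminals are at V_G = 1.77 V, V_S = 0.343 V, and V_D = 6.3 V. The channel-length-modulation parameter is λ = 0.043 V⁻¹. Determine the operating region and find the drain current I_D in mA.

Saturation; I_D = 0.0793 mA

V_GS = V_G − V_S = 1.77 − 0.343 = 1.43 V; V_DS = V_D − V_S = 6.3 − 0.343 = 5.96 V.
V_ov = V_GS − V_th = 1.43 − 1.16 = 0.267 V.
Since V_DS = 5.96 V ≥ V_ov = 0.267 V, the device is in saturation.
I_D = ½ k_n V_ov² (1 + λ V_DS) = 0.5 × 1.77 × 0.267² × (1 + 0.043 × 5.96) = 0.0793 mA.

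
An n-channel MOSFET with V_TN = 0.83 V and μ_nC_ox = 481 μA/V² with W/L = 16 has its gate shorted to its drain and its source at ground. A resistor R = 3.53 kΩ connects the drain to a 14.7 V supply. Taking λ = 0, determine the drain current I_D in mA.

I_D = 3.65 mA

With gate tied to drain, V_GS = V_DS ≥ V_GS − V_TN, so the device is in saturation.
k_n = μ_nC_ox · (W/L) = 7.696 mA/V².
KCL at the drain: ½ k_n (V_GS − V_TN)² = (V_DD − V_GS)/R.
Let x = V_GS − 0.83. Then 13.6 x² + x − 13.87 = 0, giving x = 0.974 V (positive root), so V_GS = 1.8 V.
I_D = (V_DD − V_GS)/R = (14.7 − 1.8) / 3.53 = 3.65 mA.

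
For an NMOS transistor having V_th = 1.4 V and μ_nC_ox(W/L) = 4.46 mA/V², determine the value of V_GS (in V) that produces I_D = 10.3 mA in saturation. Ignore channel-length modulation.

In saturation I_D = ½ k_n (V_GS − V_th)², so V_GS − V_th = √(2 I_D / k_n) = √(2 × 10.3 / 4.46) = 2.15 V.
V_GS = 1.4 + 2.15 = 3.55 V.

V_GS = 3.55 V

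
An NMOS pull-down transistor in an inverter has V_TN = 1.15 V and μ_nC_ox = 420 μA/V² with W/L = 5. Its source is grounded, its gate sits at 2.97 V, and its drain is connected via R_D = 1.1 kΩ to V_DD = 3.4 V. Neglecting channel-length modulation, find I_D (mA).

V_GS = V_G = 2.97 V, so V_ov = 2.97 − 1.15 = 1.82 V.
k_n = μ_nC_ox · (W/L) = 2.1 mA/V².
Assume saturation: I_D = ½ k_n V_ov² = 0.5 × 2.1 × 1.82² = 3.48 mA, giving V_DS = V_DD − I_D R_D = 3.4 − 3.48 × 1.1 = -0.426 V.
But -0.426 V < V_ov = 1.82 V, so the device is actually in triode.
In triode I_D = k_n[V_ov V_DS − ½ V_DS²] and I_D = (V_DD − V_DS)/R_D. Equating: 1.16 V_DS² − 5.204 V_DS + 3.4 = 0, giving V_DS = 0.793 V (the root below V_ov).
I_D = (3.4 − 0.793) / 1.1 = 2.37 mA.

I_D = 2.37 mA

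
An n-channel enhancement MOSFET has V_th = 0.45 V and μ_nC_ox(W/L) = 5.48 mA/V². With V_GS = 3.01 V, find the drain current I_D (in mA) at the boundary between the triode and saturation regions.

I_D = 18.0 mA

At the boundary V_DS = V_ov = V_GS − V_th = 3.01 − 0.45 = 2.56 V.
I_D = ½ k_n V_ov² = 0.5 × 5.48 × 2.56² = 18 mA.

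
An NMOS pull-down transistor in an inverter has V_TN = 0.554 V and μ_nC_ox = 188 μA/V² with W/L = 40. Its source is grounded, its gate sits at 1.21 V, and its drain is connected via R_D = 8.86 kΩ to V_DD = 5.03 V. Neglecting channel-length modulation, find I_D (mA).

V_GS = V_G = 1.21 V, so V_ov = 1.21 − 0.554 = 0.656 V.
k_n = μ_nC_ox · (W/L) = 7.52 mA/V².
Assume saturation: I_D = ½ k_n V_ov² = 0.5 × 7.52 × 0.656² = 1.62 mA, giving V_DS = V_DD − I_D R_D = 5.03 − 1.62 × 8.86 = -9.31 V.
But -9.31 V < V_ov = 0.656 V, so the device is actually in triode.
In triode I_D = k_n[V_ov V_DS − ½ V_DS²] and I_D = (V_DD − V_DS)/R_D. Equating: 33.3 V_DS² − 44.71 V_DS + 5.03 = 0, giving V_DS = 0.124 V (the root below V_ov).
I_D = (5.03 − 0.124) / 8.86 = 0.554 mA.

I_D = 0.554 mA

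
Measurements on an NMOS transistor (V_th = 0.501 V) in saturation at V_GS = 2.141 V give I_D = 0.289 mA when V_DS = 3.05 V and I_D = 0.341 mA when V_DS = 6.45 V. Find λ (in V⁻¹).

With V_GS fixed, I_D ∝ (1 + λ V_DS) in saturation, so I_D2/I_D1 = (1 + λ V_DS2)/(1 + λ V_DS1).
0.341/0.289 = 1.18 = (1 + 6.45 λ)/(1 + 3.05 λ).
Solving: λ (I_D1 V_DS2 − I_D2 V_DS1) = I_D2 − I_D1, so λ = (0.341 − 0.289) / (0.289 × 6.45 − 0.341 × 3.05) = 0.052 / 0.824 = 0.0631 V⁻¹.

λ = 0.0631 V⁻¹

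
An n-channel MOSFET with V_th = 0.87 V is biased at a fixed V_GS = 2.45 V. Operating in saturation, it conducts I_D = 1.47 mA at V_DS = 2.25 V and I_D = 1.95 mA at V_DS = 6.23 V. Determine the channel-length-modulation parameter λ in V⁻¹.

λ = 0.101 V⁻¹

With V_GS fixed, I_D ∝ (1 + λ V_DS) in saturation, so I_D2/I_D1 = (1 + λ V_DS2)/(1 + λ V_DS1).
1.95/1.47 = 1.327 = (1 + 6.23 λ)/(1 + 2.25 λ).
Solving: λ (I_D1 V_DS2 − I_D2 V_DS1) = I_D2 − I_D1, so λ = (1.95 − 1.47) / (1.47 × 6.23 − 1.95 × 2.25) = 0.48 / 4.77 = 0.101 V⁻¹.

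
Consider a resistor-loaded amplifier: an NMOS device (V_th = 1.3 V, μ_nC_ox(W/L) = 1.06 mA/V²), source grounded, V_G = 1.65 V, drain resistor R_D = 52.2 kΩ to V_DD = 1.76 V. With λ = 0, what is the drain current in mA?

I_D = 0.0318 mA

V_GS = V_G = 1.65 V, so V_ov = 1.65 − 1.3 = 0.35 V.
Assume saturation: I_D = ½ k_n V_ov² = 0.5 × 1.06 × 0.35² = 0.0649 mA, giving V_DS = V_DD − I_D R_D = 1.76 − 0.0649 × 52.2 = -1.63 V.
But -1.63 V < V_ov = 0.35 V, so the device is actually in triode.
In triode I_D = k_n[V_ov V_DS − ½ V_DS²] and I_D = (V_DD − V_DS)/R_D. Equating: 27.7 V_DS² − 20.37 V_DS + 1.76 = 0, giving V_DS = 0.1 V (the root below V_ov).
I_D = (1.76 − 0.1) / 52.2 = 0.0318 mA.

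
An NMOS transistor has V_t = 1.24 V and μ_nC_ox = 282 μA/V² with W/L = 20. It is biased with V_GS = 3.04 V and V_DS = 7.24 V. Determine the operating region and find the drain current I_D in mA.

Saturation; I_D = 9.14 mA

k_n = μ_nC_ox · (W/L) = 5.64 mA/V².
V_ov = V_GS − V_t = 3.04 − 1.24 = 1.8 V.
Since V_DS = 7.24 V ≥ V_ov = 1.8 V, the device is in saturation.
I_D = ½ k_n V_ov² = 0.5 × 5.64 × 1.8² = 9.14 mA.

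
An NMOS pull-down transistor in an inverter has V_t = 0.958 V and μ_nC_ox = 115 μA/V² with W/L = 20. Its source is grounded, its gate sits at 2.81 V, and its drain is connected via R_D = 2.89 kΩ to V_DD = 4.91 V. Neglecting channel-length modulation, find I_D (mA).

I_D = 1.56 mA

V_GS = V_G = 2.81 V, so V_ov = 2.81 − 0.958 = 1.85 V.
k_n = μ_nC_ox · (W/L) = 2.3 mA/V².
Assume saturation: I_D = ½ k_n V_ov² = 0.5 × 2.3 × 1.85² = 3.94 mA, giving V_DS = V_DD − I_D R_D = 4.91 − 3.94 × 2.89 = -6.49 V.
But -6.49 V < V_ov = 1.85 V, so the device is actually in triode.
In triode I_D = k_n[V_ov V_DS − ½ V_DS²] and I_D = (V_DD − V_DS)/R_D. Equating: 3.32 V_DS² − 13.31 V_DS + 4.91 = 0, giving V_DS = 0.411 V (the root below V_ov).
I_D = (4.91 − 0.411) / 2.89 = 1.56 mA.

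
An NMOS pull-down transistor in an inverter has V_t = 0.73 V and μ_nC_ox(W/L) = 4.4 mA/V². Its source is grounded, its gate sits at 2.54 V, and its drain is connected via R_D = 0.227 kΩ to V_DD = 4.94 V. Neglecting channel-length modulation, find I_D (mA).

I_D = 7.21 mA

V_GS = V_G = 2.54 V, so V_ov = 2.54 − 0.73 = 1.81 V.
Assume saturation: I_D = ½ k_n V_ov² = 0.5 × 4.4 × 1.81² = 7.21 mA, giving V_DS = V_DD − I_D R_D = 4.94 − 7.21 × 0.227 = 3.3 V.
V_DS = 3.3 V ≥ V_ov = 1.81 V, confirming saturation.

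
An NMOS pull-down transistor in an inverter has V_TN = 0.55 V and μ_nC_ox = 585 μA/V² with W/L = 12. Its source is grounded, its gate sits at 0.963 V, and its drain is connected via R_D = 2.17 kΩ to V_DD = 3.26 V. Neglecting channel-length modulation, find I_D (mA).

V_GS = V_G = 0.963 V, so V_ov = 0.963 − 0.55 = 0.413 V.
k_n = μ_nC_ox · (W/L) = 7.02 mA/V².
Assume saturation: I_D = ½ k_n V_ov² = 0.5 × 7.02 × 0.413² = 0.599 mA, giving V_DS = V_DD − I_D R_D = 3.26 − 0.599 × 2.17 = 1.96 V.
V_DS = 1.96 V ≥ V_ov = 0.413 V, confirming saturation.

I_D = 0.599 mA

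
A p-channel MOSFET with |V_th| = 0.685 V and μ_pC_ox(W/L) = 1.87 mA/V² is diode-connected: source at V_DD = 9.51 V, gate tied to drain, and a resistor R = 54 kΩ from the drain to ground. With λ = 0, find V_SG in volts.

V_SG = 1.09 V

With gate tied to drain, V_SG = V_SD ≥ V_SG − |V_th|, so the device is in saturation.
KCL at the drain: ½ k_p (V_SG − |V_th|)² = (V_DD − V_SG)/R.
Let x = V_SG − 0.685. Then 50.5 x² + x − 8.825 = 0, giving x = 0.408 V (positive root), so V_SG = 1.09 V.
I_D = (V_DD − V_SG)/R = (9.51 − 1.09) / 54 = 0.156 mA.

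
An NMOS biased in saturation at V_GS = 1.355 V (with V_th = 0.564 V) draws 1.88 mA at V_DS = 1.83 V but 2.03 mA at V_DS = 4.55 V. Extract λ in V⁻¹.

λ = 0.0310 V⁻¹

With V_GS fixed, I_D ∝ (1 + λ V_DS) in saturation, so I_D2/I_D1 = (1 + λ V_DS2)/(1 + λ V_DS1).
2.03/1.88 = 1.08 = (1 + 4.55 λ)/(1 + 1.83 λ).
Solving: λ (I_D1 V_DS2 − I_D2 V_DS1) = I_D2 − I_D1, so λ = (2.03 − 1.88) / (1.88 × 4.55 − 2.03 × 1.83) = 0.15 / 4.84 = 0.031 V⁻¹.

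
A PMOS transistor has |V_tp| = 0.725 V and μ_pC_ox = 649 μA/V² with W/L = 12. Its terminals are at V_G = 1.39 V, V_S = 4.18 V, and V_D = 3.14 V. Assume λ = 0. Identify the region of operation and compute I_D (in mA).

Triode; I_D = 12.5 mA

V_SG = V_S − V_G = 4.18 − 1.39 = 2.79 V; V_SD = V_S − V_D = 4.18 − 3.14 = 1.04 V.
k_p = μ_pC_ox · (W/L) = 7.788 mA/V².
V_ov = V_SG − |V_tp| = 2.79 − 0.725 = 2.06 V.
Since V_SD = 1.04 V < V_ov = 2.06 V, the device is in the triode region.
I_D = k_p [V_ov · V_SD − ½ V_SD²] = 7.788 × [2.06 × 1.04 − 0.5 × 1.04²] = 12.5 mA.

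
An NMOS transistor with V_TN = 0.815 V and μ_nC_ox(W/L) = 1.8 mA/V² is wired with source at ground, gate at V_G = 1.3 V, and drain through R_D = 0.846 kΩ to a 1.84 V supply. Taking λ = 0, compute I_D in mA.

I_D = 0.212 mA

V_GS = V_G = 1.3 V, so V_ov = 1.3 − 0.815 = 0.485 V.
Assume saturation: I_D = ½ k_n V_ov² = 0.5 × 1.8 × 0.485² = 0.212 mA, giving V_DS = V_DD − I_D R_D = 1.84 − 0.212 × 0.846 = 1.66 V.
V_DS = 1.66 V ≥ V_ov = 0.485 V, confirming saturation.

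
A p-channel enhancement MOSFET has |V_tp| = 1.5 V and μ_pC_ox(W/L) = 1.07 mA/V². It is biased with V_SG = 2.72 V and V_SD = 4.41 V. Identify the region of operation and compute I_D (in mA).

V_ov = V_SG − |V_tp| = 2.72 − 1.5 = 1.22 V.
Since V_SD = 4.41 V ≥ V_ov = 1.22 V, the device is in saturation.
I_D = ½ k_p V_ov² = 0.5 × 1.07 × 1.22² = 0.796 mA.

Saturation; I_D = 0.796 mA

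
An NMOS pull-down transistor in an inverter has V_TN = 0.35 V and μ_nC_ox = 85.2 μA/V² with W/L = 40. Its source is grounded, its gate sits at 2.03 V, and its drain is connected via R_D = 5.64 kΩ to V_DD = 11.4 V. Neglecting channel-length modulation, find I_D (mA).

I_D = 1.95 mA

V_GS = V_G = 2.03 V, so V_ov = 2.03 − 0.35 = 1.68 V.
k_n = μ_nC_ox · (W/L) = 3.408 mA/V².
Assume saturation: I_D = ½ k_n V_ov² = 0.5 × 3.408 × 1.68² = 4.81 mA, giving V_DS = V_DD − I_D R_D = 11.4 − 4.81 × 5.64 = -15.7 V.
But -15.7 V < V_ov = 1.68 V, so the device is actually in triode.
In triode I_D = k_n[V_ov V_DS − ½ V_DS²] and I_D = (V_DD − V_DS)/R_D. Equating: 9.61 V_DS² − 33.29 V_DS + 11.4 = 0, giving V_DS = 0.385 V (the root below V_ov).
I_D = (11.4 − 0.385) / 5.64 = 1.95 mA.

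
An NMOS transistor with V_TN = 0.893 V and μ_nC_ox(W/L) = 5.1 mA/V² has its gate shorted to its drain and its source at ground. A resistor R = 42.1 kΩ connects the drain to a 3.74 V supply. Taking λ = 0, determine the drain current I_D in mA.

With gate tied to drain, V_GS = V_DS ≥ V_GS − V_TN, so the device is in saturation.
KCL at the drain: ½ k_n (V_GS − V_TN)² = (V_DD − V_GS)/R.
Let x = V_GS − 0.893. Then 107 x² + x − 2.847 = 0, giving x = 0.158 V (positive root), so V_GS = 1.05 V.
I_D = (V_DD − V_GS)/R = (3.74 − 1.05) / 42.1 = 0.0639 mA.

I_D = 0.0639 mA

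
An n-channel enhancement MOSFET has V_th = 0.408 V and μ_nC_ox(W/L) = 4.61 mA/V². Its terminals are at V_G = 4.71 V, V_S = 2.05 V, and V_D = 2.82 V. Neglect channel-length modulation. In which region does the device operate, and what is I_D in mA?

V_GS = V_G − V_S = 4.71 − 2.05 = 2.66 V; V_DS = V_D − V_S = 2.82 − 2.05 = 0.77 V.
V_ov = V_GS − V_th = 2.66 − 0.408 = 2.25 V.
Since V_DS = 0.77 V < V_ov = 2.25 V, the device is in the triode region.
I_D = k_n [V_ov · V_DS − ½ V_DS²] = 4.61 × [2.25 × 0.77 − 0.5 × 0.77²] = 6.63 mA.

Triode; I_D = 6.63 mA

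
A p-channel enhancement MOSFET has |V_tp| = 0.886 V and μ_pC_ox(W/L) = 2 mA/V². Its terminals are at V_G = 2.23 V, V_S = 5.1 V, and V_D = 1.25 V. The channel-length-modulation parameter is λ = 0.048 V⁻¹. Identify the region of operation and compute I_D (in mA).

Saturation; I_D = 4.66 mA

V_SG = V_S − V_G = 5.1 − 2.23 = 2.87 V; V_SD = V_S − V_D = 5.1 − 1.25 = 3.85 V.
V_ov = V_SG − |V_tp| = 2.87 − 0.886 = 1.98 V.
Since V_SD = 3.85 V ≥ V_ov = 1.98 V, the device is in saturation.
I_D = ½ k_p V_ov² (1 + λ V_SD) = 0.5 × 2 × 1.98² × (1 + 0.048 × 3.85) = 4.66 mA.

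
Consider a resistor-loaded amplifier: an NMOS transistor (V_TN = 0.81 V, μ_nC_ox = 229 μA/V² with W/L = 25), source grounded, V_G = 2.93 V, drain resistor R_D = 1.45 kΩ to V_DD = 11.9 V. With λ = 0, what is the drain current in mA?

V_GS = V_G = 2.93 V, so V_ov = 2.93 − 0.81 = 2.12 V.
k_n = μ_nC_ox · (W/L) = 5.725 mA/V².
Assume saturation: I_D = ½ k_n V_ov² = 0.5 × 5.725 × 2.12² = 12.9 mA, giving V_DS = V_DD − I_D R_D = 11.9 − 12.9 × 1.45 = -6.75 V.
But -6.75 V < V_ov = 2.12 V, so the device is actually in triode.
In triode I_D = k_n[V_ov V_DS − ½ V_DS²] and I_D = (V_DD − V_DS)/R_D. Equating: 4.15 V_DS² − 18.6 V_DS + 11.9 = 0, giving V_DS = 0.773 V (the root below V_ov).
I_D = (11.9 − 0.773) / 1.45 = 7.67 mA.

I_D = 7.67 mA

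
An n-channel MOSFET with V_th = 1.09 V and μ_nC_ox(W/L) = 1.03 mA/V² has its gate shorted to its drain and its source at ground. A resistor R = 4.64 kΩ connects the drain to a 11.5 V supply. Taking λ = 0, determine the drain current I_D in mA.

With gate tied to drain, V_GS = V_DS ≥ V_GS − V_th, so the device is in saturation.
KCL at the drain: ½ k_n (V_GS − V_th)² = (V_DD − V_GS)/R.
Let x = V_GS − 1.09. Then 2.39 x² + x − 10.41 = 0, giving x = 1.89 V (positive root), so V_GS = 2.98 V.
I_D = (V_DD − V_GS)/R = (11.5 − 2.98) / 4.64 = 1.84 mA.

I_D = 1.84 mA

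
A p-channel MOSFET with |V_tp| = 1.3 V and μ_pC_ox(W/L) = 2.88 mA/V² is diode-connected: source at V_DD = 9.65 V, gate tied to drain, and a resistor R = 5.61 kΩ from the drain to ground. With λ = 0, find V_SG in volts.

With gate tied to drain, V_SG = V_SD ≥ V_SG − |V_tp|, so the device is in saturation.
KCL at the drain: ½ k_p (V_SG − |V_tp|)² = (V_DD − V_SG)/R.
Let x = V_SG − 1.3. Then 8.08 x² + x − 8.35 = 0, giving x = 0.957 V (positive root), so V_SG = 2.26 V.
I_D = (V_DD − V_SG)/R = (9.65 − 2.26) / 5.61 = 1.32 mA.

V_SG = 2.26 V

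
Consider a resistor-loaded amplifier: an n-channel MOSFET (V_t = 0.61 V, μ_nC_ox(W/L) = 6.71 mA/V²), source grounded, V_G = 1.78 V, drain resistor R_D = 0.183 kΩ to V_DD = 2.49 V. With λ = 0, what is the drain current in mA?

V_GS = V_G = 1.78 V, so V_ov = 1.78 − 0.61 = 1.17 V.
Assume saturation: I_D = ½ k_n V_ov² = 0.5 × 6.71 × 1.17² = 4.59 mA, giving V_DS = V_DD − I_D R_D = 2.49 − 4.59 × 0.183 = 1.65 V.
V_DS = 1.65 V ≥ V_ov = 1.17 V, confirming saturation.

I_D = 4.59 mA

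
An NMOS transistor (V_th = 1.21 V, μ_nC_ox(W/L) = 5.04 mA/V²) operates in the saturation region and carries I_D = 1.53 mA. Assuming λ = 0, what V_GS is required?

V_GS = 1.99 V

In saturation I_D = ½ k_n (V_GS − V_th)², so V_GS − V_th = √(2 I_D / k_n) = √(2 × 1.53 / 5.04) = 0.779 V.
V_GS = 1.21 + 0.779 = 1.99 V.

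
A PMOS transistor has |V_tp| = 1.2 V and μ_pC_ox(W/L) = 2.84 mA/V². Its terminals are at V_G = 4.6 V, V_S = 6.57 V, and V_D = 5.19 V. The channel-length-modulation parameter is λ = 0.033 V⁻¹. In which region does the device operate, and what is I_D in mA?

V_SG = V_S − V_G = 6.57 − 4.6 = 1.97 V; V_SD = V_S − V_D = 6.57 − 5.19 = 1.38 V.
V_ov = V_SG − |V_tp| = 1.97 − 1.2 = 0.77 V.
Since V_SD = 1.38 V ≥ V_ov = 0.77 V, the device is in saturation.
I_D = ½ k_p V_ov² (1 + λ V_SD) = 0.5 × 2.84 × 0.77² × (1 + 0.033 × 1.38) = 0.88 mA.

Saturation; I_D = 0.880 mA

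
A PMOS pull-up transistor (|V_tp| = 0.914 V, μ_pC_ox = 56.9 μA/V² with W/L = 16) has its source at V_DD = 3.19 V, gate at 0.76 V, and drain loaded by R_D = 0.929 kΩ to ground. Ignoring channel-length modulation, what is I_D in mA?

I_D = 1.05 mA

V_SG = V_DD − V_G = 3.19 − 0.76 = 2.43 V, so V_ov = 2.43 − 0.914 = 1.52 V.
k_p = μ_pC_ox · (W/L) = 0.9104 mA/V².
Assume saturation: I_D = ½ k_p V_ov² = 0.5 × 0.9104 × 1.52² = 1.05 mA, giving V_SD = V_DD − I_D R_D = 3.19 − 1.05 × 0.929 = 2.22 V.
V_SD = 2.22 V ≥ V_ov = 1.52 V, confirming saturation.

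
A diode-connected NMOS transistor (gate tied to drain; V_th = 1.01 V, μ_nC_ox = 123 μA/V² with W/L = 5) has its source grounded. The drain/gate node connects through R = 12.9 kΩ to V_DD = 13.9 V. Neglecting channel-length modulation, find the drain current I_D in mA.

With gate tied to drain, V_GS = V_DS ≥ V_GS − V_th, so the device is in saturation.
k_n = μ_nC_ox · (W/L) = 0.615 mA/V².
KCL at the drain: ½ k_n (V_GS − V_th)² = (V_DD − V_GS)/R.
Let x = V_GS − 1.01. Then 3.97 x² + x − 12.89 = 0, giving x = 1.68 V (positive root), so V_GS = 2.69 V.
I_D = (V_DD − V_GS)/R = (13.9 − 2.69) / 12.9 = 0.869 mA.

I_D = 0.869 mA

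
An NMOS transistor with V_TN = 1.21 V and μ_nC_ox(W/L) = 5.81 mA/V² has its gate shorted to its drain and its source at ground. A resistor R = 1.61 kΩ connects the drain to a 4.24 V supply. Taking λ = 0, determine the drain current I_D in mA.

With gate tied to drain, V_GS = V_DS ≥ V_GS − V_TN, so the device is in saturation.
KCL at the drain: ½ k_n (V_GS − V_TN)² = (V_DD − V_GS)/R.
Let x = V_GS − 1.21. Then 4.68 x² + x − 3.03 = 0, giving x = 0.705 V (positive root), so V_GS = 1.92 V.
I_D = (V_DD − V_GS)/R = (4.24 − 1.92) / 1.61 = 1.44 mA.

I_D = 1.44 mA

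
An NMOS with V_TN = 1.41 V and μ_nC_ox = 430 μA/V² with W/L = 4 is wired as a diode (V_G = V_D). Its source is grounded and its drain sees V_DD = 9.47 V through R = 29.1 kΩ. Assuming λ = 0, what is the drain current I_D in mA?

With gate tied to drain, V_GS = V_DS ≥ V_GS − V_TN, so the device is in saturation.
k_n = μ_nC_ox · (W/L) = 1.72 mA/V².
KCL at the drain: ½ k_n (V_GS − V_TN)² = (V_DD − V_GS)/R.
Let x = V_GS − 1.41. Then 25 x² + x − 8.06 = 0, giving x = 0.548 V (positive root), so V_GS = 1.96 V.
I_D = (V_DD − V_GS)/R = (9.47 − 1.96) / 29.1 = 0.258 mA.

I_D = 0.258 mA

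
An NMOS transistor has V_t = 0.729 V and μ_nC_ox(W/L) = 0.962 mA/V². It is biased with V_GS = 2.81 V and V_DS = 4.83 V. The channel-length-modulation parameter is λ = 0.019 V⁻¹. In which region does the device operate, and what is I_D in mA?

Saturation; I_D = 2.27 mA

V_ov = V_GS − V_t = 2.81 − 0.729 = 2.08 V.
Since V_DS = 4.83 V ≥ V_ov = 2.08 V, the device is in saturation.
I_D = ½ k_n V_ov² (1 + λ V_DS) = 0.5 × 0.962 × 2.08² × (1 + 0.019 × 4.83) = 2.27 mA.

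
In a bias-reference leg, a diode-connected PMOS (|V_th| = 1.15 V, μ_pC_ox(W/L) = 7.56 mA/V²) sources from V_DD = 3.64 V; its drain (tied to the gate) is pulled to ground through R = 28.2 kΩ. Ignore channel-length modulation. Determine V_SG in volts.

V_SG = 1.30 V

With gate tied to drain, V_SG = V_SD ≥ V_SG − |V_th|, so the device is in saturation.
KCL at the drain: ½ k_p (V_SG − |V_th|)² = (V_DD − V_SG)/R.
Let x = V_SG − 1.15. Then 107 x² + x − 2.49 = 0, giving x = 0.148 V (positive root), so V_SG = 1.3 V.
I_D = (V_DD − V_SG)/R = (3.64 − 1.3) / 28.2 = 0.083 mA.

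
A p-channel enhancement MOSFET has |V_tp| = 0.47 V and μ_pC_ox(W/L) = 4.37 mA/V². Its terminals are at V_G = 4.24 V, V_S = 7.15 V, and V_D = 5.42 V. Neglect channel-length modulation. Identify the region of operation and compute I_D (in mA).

V_SG = V_S − V_G = 7.15 − 4.24 = 2.91 V; V_SD = V_S − V_D = 7.15 − 5.42 = 1.73 V.
V_ov = V_SG − |V_tp| = 2.91 − 0.47 = 2.44 V.
Since V_SD = 1.73 V < V_ov = 2.44 V, the device is in the triode region.
I_D = k_p [V_ov · V_SD − ½ V_SD²] = 4.37 × [2.44 × 1.73 − 0.5 × 1.73²] = 11.9 mA.

Triode; I_D = 11.9 mA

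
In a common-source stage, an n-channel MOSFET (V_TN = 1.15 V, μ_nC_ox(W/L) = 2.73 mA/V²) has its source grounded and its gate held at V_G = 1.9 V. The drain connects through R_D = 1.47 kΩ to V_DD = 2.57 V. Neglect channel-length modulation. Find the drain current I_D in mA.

I_D = 0.768 mA

V_GS = V_G = 1.9 V, so V_ov = 1.9 − 1.15 = 0.75 V.
Assume saturation: I_D = ½ k_n V_ov² = 0.5 × 2.73 × 0.75² = 0.768 mA, giving V_DS = V_DD − I_D R_D = 2.57 − 0.768 × 1.47 = 1.44 V.
V_DS = 1.44 V ≥ V_ov = 0.75 V, confirming saturation.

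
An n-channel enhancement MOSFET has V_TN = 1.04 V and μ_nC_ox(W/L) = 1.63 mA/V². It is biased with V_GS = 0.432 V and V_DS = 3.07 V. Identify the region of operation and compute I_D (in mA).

Cutoff; I_D = 0 mA

V_GS = 0.432 V < V_TN = 1.04 V, so the transistor is in cutoff.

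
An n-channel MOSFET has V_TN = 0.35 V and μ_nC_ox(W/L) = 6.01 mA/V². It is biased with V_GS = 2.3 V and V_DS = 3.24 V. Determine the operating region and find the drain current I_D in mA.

V_ov = V_GS − V_TN = 2.3 − 0.35 = 1.95 V.
Since V_DS = 3.24 V ≥ V_ov = 1.95 V, the device is in saturation.
I_D = ½ k_n V_ov² = 0.5 × 6.01 × 1.95² = 11.4 mA.

Saturation; I_D = 11.4 mA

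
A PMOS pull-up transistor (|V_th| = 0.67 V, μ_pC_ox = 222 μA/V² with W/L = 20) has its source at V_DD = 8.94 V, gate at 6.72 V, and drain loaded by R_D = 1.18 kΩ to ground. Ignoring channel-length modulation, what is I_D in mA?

I_D = 5.33 mA

V_SG = V_DD − V_G = 8.94 − 6.72 = 2.22 V, so V_ov = 2.22 − 0.67 = 1.55 V.
k_p = μ_pC_ox · (W/L) = 4.44 mA/V².
Assume saturation: I_D = ½ k_p V_ov² = 0.5 × 4.44 × 1.55² = 5.33 mA, giving V_SD = V_DD − I_D R_D = 8.94 − 5.33 × 1.18 = 2.65 V.
V_SD = 2.65 V ≥ V_ov = 1.55 V, confirming saturation.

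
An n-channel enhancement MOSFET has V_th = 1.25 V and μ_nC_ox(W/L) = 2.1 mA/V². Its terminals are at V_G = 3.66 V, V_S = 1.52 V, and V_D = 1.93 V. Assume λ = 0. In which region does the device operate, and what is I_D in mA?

Triode; I_D = 0.590 mA

V_GS = V_G − V_S = 3.66 − 1.52 = 2.14 V; V_DS = V_D − V_S = 1.93 − 1.52 = 0.41 V.
V_ov = V_GS − V_th = 2.14 − 1.25 = 0.89 V.
Since V_DS = 0.41 V < V_ov = 0.89 V, the device is in the triode region.
I_D = k_n [V_ov · V_DS − ½ V_DS²] = 2.1 × [0.89 × 0.41 − 0.5 × 0.41²] = 0.59 mA.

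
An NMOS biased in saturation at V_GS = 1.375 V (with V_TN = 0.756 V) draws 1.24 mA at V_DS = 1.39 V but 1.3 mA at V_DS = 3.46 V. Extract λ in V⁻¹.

With V_GS fixed, I_D ∝ (1 + λ V_DS) in saturation, so I_D2/I_D1 = (1 + λ V_DS2)/(1 + λ V_DS1).
1.3/1.24 = 1.048 = (1 + 3.46 λ)/(1 + 1.39 λ).
Solving: λ (I_D1 V_DS2 − I_D2 V_DS1) = I_D2 − I_D1, so λ = (1.3 − 1.24) / (1.24 × 3.46 − 1.3 × 1.39) = 0.06 / 2.48 = 0.0242 V⁻¹.

λ = 0.0242 V⁻¹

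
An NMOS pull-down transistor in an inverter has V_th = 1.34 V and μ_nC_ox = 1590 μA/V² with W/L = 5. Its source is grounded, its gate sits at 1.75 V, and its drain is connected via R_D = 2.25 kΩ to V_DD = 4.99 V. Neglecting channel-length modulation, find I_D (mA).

V_GS = V_G = 1.75 V, so V_ov = 1.75 − 1.34 = 0.41 V.
k_n = μ_nC_ox · (W/L) = 7.95 mA/V².
Assume saturation: I_D = ½ k_n V_ov² = 0.5 × 7.95 × 0.41² = 0.668 mA, giving V_DS = V_DD − I_D R_D = 4.99 − 0.668 × 2.25 = 3.49 V.
V_DS = 3.49 V ≥ V_ov = 0.41 V, confirming saturation.

I_D = 0.668 mA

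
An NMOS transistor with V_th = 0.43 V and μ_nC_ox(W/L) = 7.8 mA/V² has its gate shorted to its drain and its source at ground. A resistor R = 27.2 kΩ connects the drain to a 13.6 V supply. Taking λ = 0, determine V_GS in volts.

V_GS = 0.778 V

With gate tied to drain, V_GS = V_DS ≥ V_GS − V_th, so the device is in saturation.
KCL at the drain: ½ k_n (V_GS − V_th)² = (V_DD − V_GS)/R.
Let x = V_GS − 0.43. Then 106 x² + x − 13.17 = 0, giving x = 0.348 V (positive root), so V_GS = 0.778 V.
I_D = (V_DD − V_GS)/R = (13.6 − 0.778) / 27.2 = 0.471 mA.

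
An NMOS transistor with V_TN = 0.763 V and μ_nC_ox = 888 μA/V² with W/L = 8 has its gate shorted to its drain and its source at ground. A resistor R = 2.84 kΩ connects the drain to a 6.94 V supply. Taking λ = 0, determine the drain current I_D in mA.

I_D = 1.92 mA

With gate tied to drain, V_GS = V_DS ≥ V_GS − V_TN, so the device is in saturation.
k_n = μ_nC_ox · (W/L) = 7.104 mA/V².
KCL at the drain: ½ k_n (V_GS − V_TN)² = (V_DD − V_GS)/R.
Let x = V_GS − 0.763. Then 10.1 x² + x − 6.177 = 0, giving x = 0.735 V (positive root), so V_GS = 1.5 V.
I_D = (V_DD − V_GS)/R = (6.94 − 1.5) / 2.84 = 1.92 mA.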